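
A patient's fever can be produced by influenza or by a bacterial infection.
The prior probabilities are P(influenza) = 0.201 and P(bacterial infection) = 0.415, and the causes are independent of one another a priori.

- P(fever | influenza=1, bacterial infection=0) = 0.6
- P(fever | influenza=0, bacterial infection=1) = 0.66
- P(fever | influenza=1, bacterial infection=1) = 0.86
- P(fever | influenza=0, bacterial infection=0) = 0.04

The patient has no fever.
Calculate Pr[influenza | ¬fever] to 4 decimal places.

Pr[influenza | ¬fever] ≈ 0.0947

Numerator (weight on configurations with influenza): 0.047034 + 0.011678 = 0.058712
The normalizing constant is 0.96·0.799·0.585 + 0.34·0.799·0.415 + 0.4·0.201·0.585 + 0.14·0.201·0.415 = 0.620169
P(influenza | ¬fever) = 0.058712/0.620169 ≈ 0.0947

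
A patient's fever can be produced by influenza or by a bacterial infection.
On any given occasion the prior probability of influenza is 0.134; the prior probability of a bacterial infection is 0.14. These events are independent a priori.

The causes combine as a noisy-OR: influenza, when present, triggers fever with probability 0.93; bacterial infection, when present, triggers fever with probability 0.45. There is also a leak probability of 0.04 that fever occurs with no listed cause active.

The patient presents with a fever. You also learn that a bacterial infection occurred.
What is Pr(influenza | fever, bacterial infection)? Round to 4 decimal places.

Under noisy-OR, P(fever | causes) = 1 − (1−0.04)·∏(1−qᵢ) over the active causes.
Enumerate both values of influenza and weight by the priors:
  P(fever | bacterial infection) = 0.472*0.866 + 0.96304*0.134
        = 0.408752 + 0.129047 = 0.537799
Keeping only the influenza-present terms gives 0.129047, so
  P(influenza | fever, bacterial infection) = 0.129047 / 0.537799 ≈ 0.2400

Pr(influenza | fever, bacterial infection) ≈ 0.2400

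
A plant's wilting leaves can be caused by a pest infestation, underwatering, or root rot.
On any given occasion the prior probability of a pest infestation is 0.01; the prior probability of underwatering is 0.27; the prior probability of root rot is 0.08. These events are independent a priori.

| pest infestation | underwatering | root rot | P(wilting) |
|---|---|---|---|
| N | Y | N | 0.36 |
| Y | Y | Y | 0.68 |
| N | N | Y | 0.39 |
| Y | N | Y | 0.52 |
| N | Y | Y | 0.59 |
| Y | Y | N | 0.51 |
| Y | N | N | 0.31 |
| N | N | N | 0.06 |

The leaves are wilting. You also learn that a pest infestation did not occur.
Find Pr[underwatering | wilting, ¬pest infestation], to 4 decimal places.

Sum P(wilting|·) weighted by the priors over the 4 (underwatering, root rot) configurations:
  P(wilting | ¬pest infestation) = 0.06*0.73*0.92 + 0.39*0.73*0.08 + 0.36*0.27*0.92 + 0.59*0.27*0.08
        = 0.040296 + 0.022776 + 0.089424 + 0.012744 = 0.165240
Configurations with underwatering contribute 0.102168, so
  P(underwatering | wilting, ¬pest infestation) = 0.102168 / 0.165240 ≈ 0.6183

Pr[underwatering | wilting, ¬pest infestation] ≈ 0.6183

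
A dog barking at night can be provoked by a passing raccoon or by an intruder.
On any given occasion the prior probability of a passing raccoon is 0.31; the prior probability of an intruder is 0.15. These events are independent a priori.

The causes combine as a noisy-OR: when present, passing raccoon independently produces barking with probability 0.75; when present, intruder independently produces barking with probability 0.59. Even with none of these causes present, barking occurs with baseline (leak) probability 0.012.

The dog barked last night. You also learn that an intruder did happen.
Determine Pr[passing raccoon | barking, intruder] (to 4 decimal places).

Pr[passing raccoon | barking, intruder] ≈ 0.4043

Under noisy-OR, P(barking | causes) = 1 − (1−0.012)·∏(1−qᵢ) over the active causes.
Sum P(barking|·) weighted by the priors over both values of passing raccoon:
  P(barking | intruder) = 0.59492*0.69 + 0.89873*0.31
        = 0.410495 + 0.278606 = 0.689101
Keeping only the passing raccoon-present terms gives 0.278606, so
  P(passing raccoon | barking, intruder) = 0.278606 / 0.689101 ≈ 0.4043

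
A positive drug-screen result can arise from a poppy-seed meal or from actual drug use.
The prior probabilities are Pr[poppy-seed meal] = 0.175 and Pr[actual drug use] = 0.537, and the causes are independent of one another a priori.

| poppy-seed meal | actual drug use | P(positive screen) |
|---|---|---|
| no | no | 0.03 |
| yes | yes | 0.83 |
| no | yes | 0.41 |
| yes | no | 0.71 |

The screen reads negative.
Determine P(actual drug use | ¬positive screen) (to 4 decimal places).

P(actual drug use | ¬positive screen) ≈ 0.4131

P(¬positive screen) = 0.97×0.825×0.463 + 0.59×0.825×0.537 + 0.29×0.175×0.463 + 0.17×0.175×0.537 = 0.370516 + 0.261385 + 0.023497 + 0.015976 = 0.671374
The actual drug use-present share is 0.261385 + 0.015976 = 0.277361.
Hence the posterior is 0.277361/0.671374 ≈ 0.4131.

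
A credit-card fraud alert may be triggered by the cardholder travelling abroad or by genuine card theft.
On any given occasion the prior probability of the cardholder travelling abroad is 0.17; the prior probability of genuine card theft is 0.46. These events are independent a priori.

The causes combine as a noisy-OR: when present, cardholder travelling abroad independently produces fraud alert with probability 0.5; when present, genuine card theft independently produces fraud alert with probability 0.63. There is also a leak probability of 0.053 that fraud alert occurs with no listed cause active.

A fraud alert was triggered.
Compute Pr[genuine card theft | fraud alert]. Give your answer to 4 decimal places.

Under noisy-OR, P(fraud alert | causes) = 1 − (1−0.053)·∏(1−qᵢ) over the active causes.
Sum P(fraud alert|·) weighted by the priors over the 4 (cardholder travelling abroad, genuine card theft) configurations:
  P(fraud alert) = 0.053*0.83*0.54 + 0.64961*0.83*0.46 + 0.5265*0.17*0.54 + 0.824805*0.17*0.46
        = 0.023755 + 0.248021 + 0.048333 + 0.064500 = 0.384609
Keeping only the genuine card theft-present terms gives 0.312521, so
  P(genuine card theft | fraud alert) = 0.312521 / 0.384609 ≈ 0.8126

Pr[genuine card theft | fraud alert] ≈ 0.8126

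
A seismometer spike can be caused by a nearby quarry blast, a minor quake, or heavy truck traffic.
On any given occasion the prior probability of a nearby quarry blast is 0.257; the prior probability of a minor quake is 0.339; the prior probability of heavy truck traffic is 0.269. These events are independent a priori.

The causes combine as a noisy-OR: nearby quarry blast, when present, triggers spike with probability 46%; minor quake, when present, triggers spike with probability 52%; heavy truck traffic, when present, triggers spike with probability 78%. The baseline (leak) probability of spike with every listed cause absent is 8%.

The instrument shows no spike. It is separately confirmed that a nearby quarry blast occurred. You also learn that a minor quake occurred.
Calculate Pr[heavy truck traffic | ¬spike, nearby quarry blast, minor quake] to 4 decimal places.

Pr[heavy truck traffic | ¬spike, nearby quarry blast, minor quake] ≈ 0.0749

Under noisy-OR, P(spike | causes) = 1 − (1−0.08)·∏(1−qᵢ) over the active causes.
By total probability over both values of heavy truck traffic:
  P(¬spike | nearby quarry blast, minor quake) = 0.238464×0.731 + 0.052462×0.269
        = 0.174317 + 0.014112 = 0.188429
Configurations with heavy truck traffic contribute 0.014112, so
  P(heavy truck traffic | ¬spike, nearby quarry blast, minor quake) = 0.014112 / 0.188429 ≈ 0.0749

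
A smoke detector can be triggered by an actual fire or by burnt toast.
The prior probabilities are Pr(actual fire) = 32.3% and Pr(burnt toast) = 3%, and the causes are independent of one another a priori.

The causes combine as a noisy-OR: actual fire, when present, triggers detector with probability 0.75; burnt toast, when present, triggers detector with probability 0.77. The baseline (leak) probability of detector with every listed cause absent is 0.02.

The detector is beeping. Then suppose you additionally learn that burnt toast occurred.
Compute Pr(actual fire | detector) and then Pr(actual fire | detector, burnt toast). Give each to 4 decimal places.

Pr(actual fire | detector) ≈ 0.8949; Pr(actual fire | detector, burnt toast) ≈ 0.3676

Under noisy-OR, P(detector | causes) = 1 − (1−0.02)·∏(1−qᵢ) over the active causes.
P(detector) = 0.02×0.677×0.97 + 0.7746×0.677×0.03 + 0.755×0.323×0.97 + 0.94365×0.323×0.03 = 0.013134 + 0.015732 + 0.236549 + 0.009144 = 0.274559
Of this, 0.245693 comes from 0.236549 + 0.009144 (the actual fire=true cases).
Hence the posterior is 0.245693/0.274559 ≈ 0.8949.

Now condition on the additional information:
Sum P(detector|·) weighted by the priors over both values of actual fire:
  P(detector | burnt toast) = 0.7746*0.677 + 0.94365*0.323
        = 0.524404 + 0.304799 = 0.829203
Keeping only the actual fire-present terms gives 0.304799, so
  P(actual fire | detector, burnt toast) = 0.304799 / 0.829203 ≈ 0.3676
This is intercausal reasoning (explaining away): once burnt toast accounts for the detector, actual fire becomes less likely.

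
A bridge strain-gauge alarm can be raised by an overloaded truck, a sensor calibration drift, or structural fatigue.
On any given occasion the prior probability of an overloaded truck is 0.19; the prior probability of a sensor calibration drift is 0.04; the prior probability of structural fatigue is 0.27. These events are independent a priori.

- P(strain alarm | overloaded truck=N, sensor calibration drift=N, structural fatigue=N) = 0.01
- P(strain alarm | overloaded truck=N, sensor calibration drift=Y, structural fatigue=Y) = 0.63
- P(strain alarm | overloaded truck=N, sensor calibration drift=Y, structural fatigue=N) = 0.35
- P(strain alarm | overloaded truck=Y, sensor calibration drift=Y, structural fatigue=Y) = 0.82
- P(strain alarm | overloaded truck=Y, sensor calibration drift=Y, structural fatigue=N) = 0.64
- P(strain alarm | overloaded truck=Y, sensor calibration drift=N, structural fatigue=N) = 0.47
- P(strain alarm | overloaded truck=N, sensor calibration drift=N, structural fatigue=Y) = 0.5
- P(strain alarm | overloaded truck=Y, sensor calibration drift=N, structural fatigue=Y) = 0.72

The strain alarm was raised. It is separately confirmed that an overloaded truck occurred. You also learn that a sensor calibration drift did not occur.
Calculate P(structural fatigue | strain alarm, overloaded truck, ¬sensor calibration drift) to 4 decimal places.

P(strain alarm | overloaded truck, ¬sensor calibration drift) = 0.47*0.73 + 0.72*0.27 = 0.343100 + 0.194400 = 0.537500
Restricting to configurations with structural fatigue present: 0.72*0.27 = 0.194400.
Hence the posterior is 0.194400/0.537500 ≈ 0.3617.

P(structural fatigue | strain alarm, overloaded truck, ¬sensor calibration drift) ≈ 0.3617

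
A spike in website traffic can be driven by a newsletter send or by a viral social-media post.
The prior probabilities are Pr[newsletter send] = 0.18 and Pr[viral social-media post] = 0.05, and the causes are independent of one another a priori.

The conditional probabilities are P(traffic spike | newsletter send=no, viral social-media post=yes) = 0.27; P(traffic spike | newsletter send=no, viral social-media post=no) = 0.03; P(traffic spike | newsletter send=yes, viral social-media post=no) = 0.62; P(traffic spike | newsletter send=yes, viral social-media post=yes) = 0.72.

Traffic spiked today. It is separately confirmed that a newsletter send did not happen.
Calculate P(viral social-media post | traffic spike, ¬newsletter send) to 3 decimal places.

P(viral social-media post | traffic spike, ¬newsletter send) ≈ 0.321

Numerator (weight on configurations with viral social-media post): 0.27×0.05 = 0.013500
The normalizing constant is 0.03×0.95 + 0.27×0.05 = 0.042000
P(viral social-media post | traffic spike, ¬newsletter send) = 0.013500/0.042000 ≈ 0.321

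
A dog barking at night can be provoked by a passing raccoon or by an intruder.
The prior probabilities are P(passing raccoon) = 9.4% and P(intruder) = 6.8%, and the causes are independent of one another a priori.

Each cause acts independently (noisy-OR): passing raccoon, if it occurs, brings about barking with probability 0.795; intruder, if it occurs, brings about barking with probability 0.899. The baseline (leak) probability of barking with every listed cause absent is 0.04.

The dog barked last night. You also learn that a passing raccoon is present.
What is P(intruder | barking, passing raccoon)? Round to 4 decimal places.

Under noisy-OR, P(barking | causes) = 1 − (1−0.04)·∏(1−qᵢ) over the active causes.
Weight on intruder=true, given the evidence: 0.980123*0.068 = 0.066648
Normalizer over all consistent configurations: 0.8032*0.932 + 0.980123*0.068 = 0.815230
Posterior = 0.066648 / 0.815230 ≈ 0.0818

P(intruder | barking, passing raccoon) ≈ 0.0818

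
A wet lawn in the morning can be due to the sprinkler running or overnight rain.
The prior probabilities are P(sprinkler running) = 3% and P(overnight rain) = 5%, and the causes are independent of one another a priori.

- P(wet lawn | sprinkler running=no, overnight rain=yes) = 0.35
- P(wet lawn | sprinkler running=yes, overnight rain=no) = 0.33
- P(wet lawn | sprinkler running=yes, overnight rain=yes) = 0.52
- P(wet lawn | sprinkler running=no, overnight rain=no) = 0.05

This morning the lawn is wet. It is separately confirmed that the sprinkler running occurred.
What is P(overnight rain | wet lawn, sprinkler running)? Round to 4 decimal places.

P(overnight rain | wet lawn, sprinkler running) ≈ 0.0766

For the numerator, keep only overnight rain=true terms: 0.52*0.05 = 0.026000
The normalizing constant is 0.33*0.95 + 0.52*0.05 = 0.339500
P(overnight rain | wet lawn, sprinkler running) = 0.026000/0.339500 ≈ 0.0766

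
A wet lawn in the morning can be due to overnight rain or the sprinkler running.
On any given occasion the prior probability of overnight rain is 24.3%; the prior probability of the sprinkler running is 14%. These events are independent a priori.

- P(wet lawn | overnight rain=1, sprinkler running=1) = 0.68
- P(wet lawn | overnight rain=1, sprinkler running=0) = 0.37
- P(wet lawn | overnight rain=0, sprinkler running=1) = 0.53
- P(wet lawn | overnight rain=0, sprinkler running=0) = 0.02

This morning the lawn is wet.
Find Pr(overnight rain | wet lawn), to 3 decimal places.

By total probability over the 4 (overnight rain, sprinkler running) configurations:
  P(wet lawn) = 0.02·0.757·0.86 + 0.53·0.757·0.14 + 0.37·0.243·0.86 + 0.68·0.243·0.14
        = 0.013020 + 0.056169 + 0.077323 + 0.023134 = 0.169646
The terms with overnight rain present sum to 0.100457, so
  P(overnight rain | wet lawn) = 0.100457 / 0.169646 ≈ 0.592

Pr(overnight rain | wet lawn) ≈ 0.592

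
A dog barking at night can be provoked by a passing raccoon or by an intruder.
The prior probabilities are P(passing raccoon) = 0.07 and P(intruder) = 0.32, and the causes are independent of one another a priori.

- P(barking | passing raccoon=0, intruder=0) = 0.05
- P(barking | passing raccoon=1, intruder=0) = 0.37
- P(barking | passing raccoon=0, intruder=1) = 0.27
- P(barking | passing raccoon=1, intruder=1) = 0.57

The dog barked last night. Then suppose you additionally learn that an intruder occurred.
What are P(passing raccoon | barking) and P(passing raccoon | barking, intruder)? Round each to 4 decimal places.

For the numerator, keep only passing raccoon=true terms: 0.017612 + 0.012768 = 0.030380
Normalizer over all consistent configurations: 0.05*0.93*0.68 + 0.27*0.93*0.32 + 0.37*0.07*0.68 + 0.57*0.07*0.32 = 0.142352
P(passing raccoon | barking) = 0.030380/0.142352 ≈ 0.2134

With the extra evidence:
Enumerate both values of passing raccoon and weight by the priors:
  P(barking | intruder) = 0.27*0.93 + 0.57*0.07
        = 0.251100 + 0.039900 = 0.291000
Configurations with passing raccoon contribute 0.039900, so
  P(passing raccoon | barking, intruder) = 0.039900 / 0.291000 ≈ 0.1371

P(passing raccoon | barking) ≈ 0.2134; P(passing raccoon | barking, intruder) ≈ 0.1371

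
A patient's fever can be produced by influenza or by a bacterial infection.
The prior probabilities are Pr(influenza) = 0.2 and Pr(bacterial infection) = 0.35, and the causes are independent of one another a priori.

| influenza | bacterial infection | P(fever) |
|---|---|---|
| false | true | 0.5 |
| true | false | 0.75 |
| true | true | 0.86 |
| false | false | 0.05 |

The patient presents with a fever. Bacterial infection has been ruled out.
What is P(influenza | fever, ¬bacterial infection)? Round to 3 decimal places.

Enumerate both values of influenza and weight by the priors:
  P(fever | ¬bacterial infection) = 0.05*0.8 + 0.75*0.2
        = 0.040000 + 0.150000 = 0.190000
The terms with influenza present sum to 0.150000, so
  P(influenza | fever, ¬bacterial infection) = 0.150000 / 0.190000 ≈ 0.789

P(influenza | fever, ¬bacterial infection) ≈ 0.789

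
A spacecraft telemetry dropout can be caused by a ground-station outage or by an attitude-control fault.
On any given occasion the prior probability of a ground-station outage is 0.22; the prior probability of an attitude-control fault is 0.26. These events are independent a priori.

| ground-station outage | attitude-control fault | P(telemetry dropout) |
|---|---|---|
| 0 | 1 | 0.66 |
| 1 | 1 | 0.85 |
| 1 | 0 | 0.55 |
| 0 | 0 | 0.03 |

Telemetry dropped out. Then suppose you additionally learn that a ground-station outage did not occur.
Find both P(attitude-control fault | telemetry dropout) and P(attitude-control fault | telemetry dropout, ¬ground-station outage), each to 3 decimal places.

P(attitude-control fault | telemetry dropout) ≈ 0.631; P(attitude-control fault | telemetry dropout, ¬ground-station outage) ≈ 0.885

P(telemetry dropout) = 0.03*0.78*0.74 + 0.66*0.78*0.26 + 0.55*0.22*0.74 + 0.85*0.22*0.26 = 0.017316 + 0.133848 + 0.089540 + 0.048620 = 0.289324
The attitude-control fault-present share is 0.133848 + 0.048620 = 0.182468.
So P(attitude-control fault | telemetry dropout) = 0.182468/0.289324 ≈ 0.631.

Now condition on the additional information:
P(telemetry dropout | ¬ground-station outage) = 0.03·0.74 + 0.66·0.26 = 0.022200 + 0.171600 = 0.193800
Restricting to configurations with attitude-control fault present: 0.66·0.26 = 0.171600.
So P(attitude-control fault | telemetry dropout, ¬ground-station outage) = 0.171600/0.193800 ≈ 0.885.
With ground-station outage excluded, attitude-control fault must carry more of the explanatory weight for the telemetry dropout.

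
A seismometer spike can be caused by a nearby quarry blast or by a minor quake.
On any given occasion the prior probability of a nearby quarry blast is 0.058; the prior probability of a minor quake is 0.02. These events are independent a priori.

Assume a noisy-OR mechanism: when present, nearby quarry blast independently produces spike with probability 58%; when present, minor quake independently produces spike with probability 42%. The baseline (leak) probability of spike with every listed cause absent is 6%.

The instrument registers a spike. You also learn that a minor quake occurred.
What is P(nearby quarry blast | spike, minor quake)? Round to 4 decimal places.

Under noisy-OR, P(spike | causes) = 1 − (1−0.06)·∏(1−qᵢ) over the active causes.
P(spike | minor quake) = 0.4548*0.942 + 0.771016*0.058 = 0.428422 + 0.044719 = 0.473141
The nearby quarry blast-present share is 0.771016*0.058 = 0.044719.
P(nearby quarry blast | spike, minor quake) = 0.044719 / 0.473141 ≈ 0.0945

P(nearby quarry blast | spike, minor quake) ≈ 0.0945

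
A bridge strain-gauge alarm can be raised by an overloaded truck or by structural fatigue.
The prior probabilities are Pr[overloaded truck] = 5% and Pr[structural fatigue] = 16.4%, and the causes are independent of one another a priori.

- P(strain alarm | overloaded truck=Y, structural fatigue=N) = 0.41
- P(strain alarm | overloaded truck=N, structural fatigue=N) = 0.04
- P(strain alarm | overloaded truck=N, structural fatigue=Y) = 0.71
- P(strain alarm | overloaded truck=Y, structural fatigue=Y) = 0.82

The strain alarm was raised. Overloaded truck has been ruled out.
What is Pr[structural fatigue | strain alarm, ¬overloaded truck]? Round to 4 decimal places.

P(strain alarm | ¬overloaded truck) = 0.04·0.836 + 0.71·0.164 = 0.033440 + 0.116440 = 0.149880
The structural fatigue-present share is 0.71·0.164 = 0.116440.
P(structural fatigue | strain alarm, ¬overloaded truck) = 0.116440 / 0.149880 ≈ 0.7769

Pr[structural fatigue | strain alarm, ¬overloaded truck] ≈ 0.7769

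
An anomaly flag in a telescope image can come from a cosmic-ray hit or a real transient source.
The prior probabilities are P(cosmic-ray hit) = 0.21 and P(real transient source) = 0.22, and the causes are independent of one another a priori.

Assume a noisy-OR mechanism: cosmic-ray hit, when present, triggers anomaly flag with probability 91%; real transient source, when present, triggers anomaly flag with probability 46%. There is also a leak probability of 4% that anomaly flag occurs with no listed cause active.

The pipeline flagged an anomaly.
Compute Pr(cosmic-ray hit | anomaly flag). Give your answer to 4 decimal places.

Under noisy-OR, P(anomaly flag | causes) = 1 − (1−0.04)·∏(1−qᵢ) over the active causes.
Numerator (weight on configurations with cosmic-ray hit): 0.149648 + 0.044044 = 0.193692
The normalizing constant is 0.04·0.79·0.78 + 0.4816·0.79·0.22 + 0.9136·0.21·0.78 + 0.953344·0.21·0.22 = 0.302042
P(cosmic-ray hit | anomaly flag) = 0.193692/0.302042 ≈ 0.6413

Pr(cosmic-ray hit | anomaly flag) ≈ 0.6413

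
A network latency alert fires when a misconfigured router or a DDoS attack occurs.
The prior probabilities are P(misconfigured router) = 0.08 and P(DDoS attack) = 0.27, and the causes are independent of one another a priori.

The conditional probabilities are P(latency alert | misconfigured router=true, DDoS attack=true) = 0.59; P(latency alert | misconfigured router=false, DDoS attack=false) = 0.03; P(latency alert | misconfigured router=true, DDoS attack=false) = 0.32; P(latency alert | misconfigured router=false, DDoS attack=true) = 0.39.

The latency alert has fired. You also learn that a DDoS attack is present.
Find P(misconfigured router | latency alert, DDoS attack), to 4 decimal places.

By total probability over both values of misconfigured router:
  P(latency alert | DDoS attack) = 0.39×0.92 + 0.59×0.08
        = 0.358800 + 0.047200 = 0.406000
The terms with misconfigured router present sum to 0.047200, so
  P(misconfigured router | latency alert, DDoS attack) = 0.047200 / 0.406000 ≈ 0.1163

P(misconfigured router | latency alert, DDoS attack) ≈ 0.1163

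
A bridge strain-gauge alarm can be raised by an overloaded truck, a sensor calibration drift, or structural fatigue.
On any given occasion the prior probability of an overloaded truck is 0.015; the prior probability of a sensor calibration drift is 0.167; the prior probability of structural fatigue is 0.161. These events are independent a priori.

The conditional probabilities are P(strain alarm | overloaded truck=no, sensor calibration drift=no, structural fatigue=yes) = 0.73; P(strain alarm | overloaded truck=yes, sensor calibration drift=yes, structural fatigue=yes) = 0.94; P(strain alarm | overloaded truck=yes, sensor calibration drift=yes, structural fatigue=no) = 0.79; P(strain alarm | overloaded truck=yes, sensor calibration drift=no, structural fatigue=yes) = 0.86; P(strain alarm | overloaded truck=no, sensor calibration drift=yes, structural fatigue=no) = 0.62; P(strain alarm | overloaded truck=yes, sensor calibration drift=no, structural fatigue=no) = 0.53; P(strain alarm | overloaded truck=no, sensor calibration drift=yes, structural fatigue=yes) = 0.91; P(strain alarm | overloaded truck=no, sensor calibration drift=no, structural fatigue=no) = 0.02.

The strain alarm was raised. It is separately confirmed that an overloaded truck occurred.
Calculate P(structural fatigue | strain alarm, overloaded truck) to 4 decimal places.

P(structural fatigue | strain alarm, overloaded truck) ≈ 0.2262

Sum P(strain alarm|·) weighted by the priors over the 4 (sensor calibration drift, structural fatigue) configurations:
  P(strain alarm | overloaded truck) = 0.53·0.833·0.839 + 0.86·0.833·0.161 + 0.79·0.167·0.839 + 0.94·0.167·0.161
        = 0.370410 + 0.115337 + 0.110689 + 0.025274 = 0.621710
Keeping only the structural fatigue-present terms gives 0.140611, so
  P(structural fatigue | strain alarm, overloaded truck) = 0.140611 / 0.621710 ≈ 0.2262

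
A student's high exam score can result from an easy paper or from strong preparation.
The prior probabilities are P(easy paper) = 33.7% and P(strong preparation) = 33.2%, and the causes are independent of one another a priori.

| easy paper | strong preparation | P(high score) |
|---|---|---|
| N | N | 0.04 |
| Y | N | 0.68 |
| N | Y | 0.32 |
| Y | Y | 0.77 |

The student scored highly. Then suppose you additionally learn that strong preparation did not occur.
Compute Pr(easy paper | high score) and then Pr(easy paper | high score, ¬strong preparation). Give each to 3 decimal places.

By total probability over the 4 (easy paper, strong preparation) configurations:
  P(high score) = 0.04·0.663·0.668 + 0.32·0.663·0.332 + 0.68·0.337·0.668 + 0.77·0.337·0.332
        = 0.017715 + 0.070437 + 0.153079 + 0.086151 = 0.327382
Keeping only the easy paper-present terms gives 0.239230, so
  P(easy paper | high score) = 0.239230 / 0.327382 ≈ 0.731

Now condition on the additional information:
Numerator (weight on configurations with easy paper): 0.68×0.337 = 0.229160
The normalizing constant is 0.04×0.663 + 0.68×0.337 = 0.255680
Posterior = 0.229160 / 0.255680 ≈ 0.896
With strong preparation excluded, easy paper must carry more of the explanatory weight for the high score.

Pr(easy paper | high score) ≈ 0.731; Pr(easy paper | high score, ¬strong preparation) ≈ 0.896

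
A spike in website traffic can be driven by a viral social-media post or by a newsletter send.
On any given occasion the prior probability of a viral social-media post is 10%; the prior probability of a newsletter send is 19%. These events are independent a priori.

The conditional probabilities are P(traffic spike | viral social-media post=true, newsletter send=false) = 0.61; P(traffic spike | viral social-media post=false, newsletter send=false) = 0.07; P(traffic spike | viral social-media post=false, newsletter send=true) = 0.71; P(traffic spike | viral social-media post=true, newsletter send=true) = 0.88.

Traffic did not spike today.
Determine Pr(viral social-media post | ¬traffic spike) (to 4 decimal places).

P(¬traffic spike) = 0.93·0.9·0.81 + 0.29·0.9·0.19 + 0.39·0.1·0.81 + 0.12·0.1·0.19 = 0.677970 + 0.049590 + 0.031590 + 0.002280 = 0.761430
Restricting to configurations with viral social-media post present: 0.031590 + 0.002280 = 0.033870.
Hence the posterior is 0.033870/0.761430 ≈ 0.0445.

Pr(viral social-media post | ¬traffic spike) ≈ 0.0445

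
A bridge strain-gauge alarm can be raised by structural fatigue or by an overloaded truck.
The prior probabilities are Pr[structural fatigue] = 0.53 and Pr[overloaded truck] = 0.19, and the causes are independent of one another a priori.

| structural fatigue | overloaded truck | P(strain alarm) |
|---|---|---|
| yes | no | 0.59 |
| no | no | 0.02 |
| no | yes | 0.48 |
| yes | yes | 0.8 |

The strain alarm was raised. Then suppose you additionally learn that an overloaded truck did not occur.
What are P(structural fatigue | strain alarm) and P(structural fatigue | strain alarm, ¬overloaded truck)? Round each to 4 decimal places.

P(structural fatigue | strain alarm) ≈ 0.8687; P(structural fatigue | strain alarm, ¬overloaded truck) ≈ 0.9708

Weight on structural fatigue=true, given the evidence: 0.253287 + 0.080560 = 0.333847
Denominator P(strain alarm): 0.02×0.47×0.81 + 0.48×0.47×0.19 + 0.59×0.53×0.81 + 0.8×0.53×0.19 = 0.384325
P(structural fatigue | strain alarm) = 0.333847/0.384325 ≈ 0.8687

Now condition on the additional information:
Sum P(strain alarm|·) weighted by the priors over both values of structural fatigue:
  P(strain alarm | ¬overloaded truck) = 0.02×0.47 + 0.59×0.53
        = 0.009400 + 0.312700 = 0.322100
Configurations with structural fatigue contribute 0.312700, so
  P(structural fatigue | strain alarm, ¬overloaded truck) = 0.312700 / 0.322100 ≈ 0.9708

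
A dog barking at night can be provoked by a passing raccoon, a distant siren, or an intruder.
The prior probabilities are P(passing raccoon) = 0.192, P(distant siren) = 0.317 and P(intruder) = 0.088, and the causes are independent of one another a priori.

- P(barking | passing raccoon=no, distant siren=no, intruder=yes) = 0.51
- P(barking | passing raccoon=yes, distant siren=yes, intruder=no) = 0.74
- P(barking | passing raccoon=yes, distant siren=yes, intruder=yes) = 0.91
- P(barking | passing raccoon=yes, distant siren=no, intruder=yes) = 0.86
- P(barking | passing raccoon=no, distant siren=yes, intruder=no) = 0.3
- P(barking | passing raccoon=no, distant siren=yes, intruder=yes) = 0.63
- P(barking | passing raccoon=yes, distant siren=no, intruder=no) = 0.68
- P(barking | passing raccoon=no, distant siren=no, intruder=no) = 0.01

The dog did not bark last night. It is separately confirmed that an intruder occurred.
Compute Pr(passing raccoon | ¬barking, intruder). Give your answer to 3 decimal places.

Pr(passing raccoon | ¬barking, intruder) ≈ 0.061

P(¬barking | intruder) = 0.49*0.808*0.683 + 0.37*0.808*0.317 + 0.14*0.192*0.683 + 0.09*0.192*0.317 = 0.270413 + 0.094770 + 0.018359 + 0.005478 = 0.389020
The passing raccoon-present share is 0.018359 + 0.005478 = 0.023837.
P(passing raccoon | ¬barking, intruder) = 0.023837 / 0.389020 ≈ 0.061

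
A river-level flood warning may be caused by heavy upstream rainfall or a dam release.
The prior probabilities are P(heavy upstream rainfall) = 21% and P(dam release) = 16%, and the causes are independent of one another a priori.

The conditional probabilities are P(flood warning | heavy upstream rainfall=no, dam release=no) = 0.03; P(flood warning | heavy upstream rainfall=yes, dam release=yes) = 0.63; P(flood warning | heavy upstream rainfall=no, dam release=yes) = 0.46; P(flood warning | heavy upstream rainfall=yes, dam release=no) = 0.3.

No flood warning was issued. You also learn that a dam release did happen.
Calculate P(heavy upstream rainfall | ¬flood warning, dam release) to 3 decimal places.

By total probability over both values of heavy upstream rainfall:
  P(¬flood warning | dam release) = 0.54×0.79 + 0.37×0.21
        = 0.426600 + 0.077700 = 0.504300
The terms with heavy upstream rainfall present sum to 0.077700, so
  P(heavy upstream rainfall | ¬flood warning, dam release) = 0.077700 / 0.504300 ≈ 0.154

P(heavy upstream rainfall | ¬flood warning, dam release) ≈ 0.154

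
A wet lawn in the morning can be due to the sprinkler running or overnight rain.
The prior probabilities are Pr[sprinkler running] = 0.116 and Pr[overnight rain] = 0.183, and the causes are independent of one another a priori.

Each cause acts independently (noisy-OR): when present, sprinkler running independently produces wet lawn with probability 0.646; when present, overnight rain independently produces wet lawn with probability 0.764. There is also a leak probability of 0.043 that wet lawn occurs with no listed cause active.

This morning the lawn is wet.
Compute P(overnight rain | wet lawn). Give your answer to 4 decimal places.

P(overnight rain | wet lawn) ≈ 0.6070

Under noisy-OR, P(wet lawn | causes) = 1 − (1−0.043)·∏(1−qᵢ) over the active causes.
P(wet lawn) = 0.043·0.884·0.817 + 0.774148·0.884·0.183 + 0.661222·0.116·0.817 + 0.920048·0.116·0.183 = 0.031056 + 0.125235 + 0.062665 + 0.019531 = 0.238487
Restricting to configurations with overnight rain present: 0.125235 + 0.019531 = 0.144766.
P(overnight rain | wet lawn) = 0.144766 / 0.238487 ≈ 0.6070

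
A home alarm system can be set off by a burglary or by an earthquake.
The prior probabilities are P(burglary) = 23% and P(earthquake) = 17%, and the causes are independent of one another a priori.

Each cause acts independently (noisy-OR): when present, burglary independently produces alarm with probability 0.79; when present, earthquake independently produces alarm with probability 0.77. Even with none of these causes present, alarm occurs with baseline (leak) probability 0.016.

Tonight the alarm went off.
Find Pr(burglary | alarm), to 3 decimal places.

Pr(burglary | alarm) ≈ 0.629

Under noisy-OR, P(alarm | causes) = 1 − (1−0.016)·∏(1−qᵢ) over the active causes.
Sum P(alarm|·) weighted by the priors over the 4 (burglary, earthquake) configurations:
  P(alarm) = 0.016·0.77·0.83 + 0.77368·0.77·0.17 + 0.79336·0.23·0.83 + 0.952473·0.23·0.17
        = 0.010226 + 0.101275 + 0.151452 + 0.037242 = 0.300195
The terms with burglary present sum to 0.188694, so
  P(burglary | alarm) = 0.188694 / 0.300195 ≈ 0.629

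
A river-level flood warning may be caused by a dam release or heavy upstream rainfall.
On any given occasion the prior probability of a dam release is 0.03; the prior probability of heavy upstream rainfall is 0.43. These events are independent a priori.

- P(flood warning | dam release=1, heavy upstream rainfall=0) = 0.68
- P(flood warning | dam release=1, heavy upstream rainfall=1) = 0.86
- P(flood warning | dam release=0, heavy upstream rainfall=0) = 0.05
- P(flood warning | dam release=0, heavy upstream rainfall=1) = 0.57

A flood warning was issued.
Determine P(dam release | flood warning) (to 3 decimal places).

P(dam release | flood warning) ≈ 0.079

For the numerator, keep only dam release=true terms: 0.011628 + 0.011094 = 0.022722
Normalizer over all consistent configurations: 0.05·0.97·0.57 + 0.57·0.97·0.43 + 0.68·0.03·0.57 + 0.86·0.03·0.43 = 0.288114
Posterior = 0.022722 / 0.288114 ≈ 0.079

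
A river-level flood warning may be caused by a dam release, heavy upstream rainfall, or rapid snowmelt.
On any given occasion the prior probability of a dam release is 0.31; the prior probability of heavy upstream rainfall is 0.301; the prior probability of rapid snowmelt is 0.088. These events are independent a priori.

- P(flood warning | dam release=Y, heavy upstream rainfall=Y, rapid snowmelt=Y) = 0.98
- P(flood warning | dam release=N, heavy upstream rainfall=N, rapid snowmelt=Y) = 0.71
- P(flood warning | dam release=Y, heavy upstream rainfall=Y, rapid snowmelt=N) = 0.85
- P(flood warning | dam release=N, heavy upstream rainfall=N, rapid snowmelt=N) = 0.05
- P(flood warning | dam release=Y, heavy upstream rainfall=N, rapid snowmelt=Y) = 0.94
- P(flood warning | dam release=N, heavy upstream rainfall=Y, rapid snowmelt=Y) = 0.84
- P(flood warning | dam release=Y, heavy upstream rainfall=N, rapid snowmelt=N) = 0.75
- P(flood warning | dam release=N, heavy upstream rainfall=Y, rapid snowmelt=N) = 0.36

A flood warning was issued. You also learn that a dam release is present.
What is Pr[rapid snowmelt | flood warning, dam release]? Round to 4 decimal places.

Pr[rapid snowmelt | flood warning, dam release] ≈ 0.1054

P(flood warning | dam release) = 0.75·0.699·0.912 + 0.94·0.699·0.088 + 0.85·0.301·0.912 + 0.98·0.301·0.088 = 0.478116 + 0.057821 + 0.233335 + 0.025958 = 0.795230
The rapid snowmelt-present share is 0.057821 + 0.025958 = 0.083779.
So P(rapid snowmelt | flood warning, dam release) = 0.083779/0.795230 ≈ 0.1054.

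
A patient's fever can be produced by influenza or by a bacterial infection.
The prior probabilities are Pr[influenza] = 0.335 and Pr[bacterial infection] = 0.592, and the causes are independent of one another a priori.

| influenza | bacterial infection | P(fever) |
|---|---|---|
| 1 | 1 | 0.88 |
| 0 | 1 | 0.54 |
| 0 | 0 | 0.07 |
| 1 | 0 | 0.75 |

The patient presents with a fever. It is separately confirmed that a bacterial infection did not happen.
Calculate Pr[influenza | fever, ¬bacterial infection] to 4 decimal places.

For the numerator, keep only influenza=true terms: 0.75×0.335 = 0.251250
The normalizing constant is 0.07×0.665 + 0.75×0.335 = 0.297800
P(influenza | fever, ¬bacterial infection) = 0.251250/0.297800 ≈ 0.8437

Pr[influenza | fever, ¬bacterial infection] ≈ 0.8437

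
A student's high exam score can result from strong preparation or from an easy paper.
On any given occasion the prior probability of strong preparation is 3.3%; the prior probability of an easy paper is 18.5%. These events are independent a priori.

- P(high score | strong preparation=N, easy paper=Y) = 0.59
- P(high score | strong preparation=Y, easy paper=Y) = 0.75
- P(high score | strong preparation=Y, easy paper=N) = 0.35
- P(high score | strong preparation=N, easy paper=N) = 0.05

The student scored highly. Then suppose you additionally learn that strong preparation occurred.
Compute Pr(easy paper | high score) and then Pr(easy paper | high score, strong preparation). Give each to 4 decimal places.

Pr(easy paper | high score) ≈ 0.6929; Pr(easy paper | high score, strong preparation) ≈ 0.3272

Sum P(high score|·) weighted by the priors over the 4 (strong preparation, easy paper) configurations:
  P(high score) = 0.05×0.967×0.815 + 0.59×0.967×0.185 + 0.35×0.033×0.815 + 0.75×0.033×0.185
        = 0.039405 + 0.105548 + 0.009413 + 0.004579 = 0.158945
The terms with easy paper present sum to 0.110127, so
  P(easy paper | high score) = 0.110127 / 0.158945 ≈ 0.6929

With the extra evidence:
By total probability over both values of easy paper:
  P(high score | strong preparation) = 0.35·0.815 + 0.75·0.185
        = 0.285250 + 0.138750 = 0.424000
Configurations with easy paper contribute 0.138750, so
  P(easy paper | high score, strong preparation) = 0.138750 / 0.424000 ≈ 0.3272
The drop from 0.6929 to 0.3272 is the explaining-away (discounting) effect.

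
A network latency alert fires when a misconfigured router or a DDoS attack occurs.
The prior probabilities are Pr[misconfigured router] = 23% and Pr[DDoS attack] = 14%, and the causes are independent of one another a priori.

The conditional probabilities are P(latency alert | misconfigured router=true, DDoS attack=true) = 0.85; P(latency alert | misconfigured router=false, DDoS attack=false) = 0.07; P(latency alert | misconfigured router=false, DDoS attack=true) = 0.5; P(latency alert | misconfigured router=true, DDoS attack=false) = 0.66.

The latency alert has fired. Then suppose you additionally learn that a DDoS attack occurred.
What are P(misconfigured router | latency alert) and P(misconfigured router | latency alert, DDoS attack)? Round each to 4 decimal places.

P(latency alert) = 0.07·0.77·0.86 + 0.5·0.77·0.14 + 0.66·0.23·0.86 + 0.85·0.23·0.14 = 0.046354 + 0.053900 + 0.130548 + 0.027370 = 0.258172
Of this, 0.157918 comes from 0.130548 + 0.027370 (the misconfigured router=true cases).
P(misconfigured router | latency alert) = 0.157918 / 0.258172 ≈ 0.6117

With the extra evidence:
P(latency alert | DDoS attack) = 0.5×0.77 + 0.85×0.23 = 0.385000 + 0.195500 = 0.580500
Of this, 0.195500 comes from 0.85×0.23 (the misconfigured router=true cases).
Hence the posterior is 0.195500/0.580500 ≈ 0.3368.
Conditioning on DDoS attack lowers the posterior on misconfigured router: the classic explaining-away effect in a common-effect structure.

P(misconfigured router | latency alert) ≈ 0.6117; P(misconfigured router | latency alert, DDoS attack) ≈ 0.3368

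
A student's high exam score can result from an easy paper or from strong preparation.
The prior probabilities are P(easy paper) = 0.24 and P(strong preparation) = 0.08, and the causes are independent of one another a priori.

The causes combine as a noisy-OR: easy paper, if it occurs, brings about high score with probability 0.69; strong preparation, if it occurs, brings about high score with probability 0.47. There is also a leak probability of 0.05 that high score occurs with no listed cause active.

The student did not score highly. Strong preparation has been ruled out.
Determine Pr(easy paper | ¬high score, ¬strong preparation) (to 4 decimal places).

Pr(easy paper | ¬high score, ¬strong preparation) ≈ 0.0892

Under noisy-OR, P(high score | causes) = 1 − (1−0.05)·∏(1−qᵢ) over the active causes.
By total probability over both values of easy paper:
  P(¬high score | ¬strong preparation) = 0.95×0.76 + 0.2945×0.24
        = 0.722000 + 0.070680 = 0.792680
The terms with easy paper present sum to 0.070680, so
  P(easy paper | ¬high score, ¬strong preparation) = 0.070680 / 0.792680 ≈ 0.0892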